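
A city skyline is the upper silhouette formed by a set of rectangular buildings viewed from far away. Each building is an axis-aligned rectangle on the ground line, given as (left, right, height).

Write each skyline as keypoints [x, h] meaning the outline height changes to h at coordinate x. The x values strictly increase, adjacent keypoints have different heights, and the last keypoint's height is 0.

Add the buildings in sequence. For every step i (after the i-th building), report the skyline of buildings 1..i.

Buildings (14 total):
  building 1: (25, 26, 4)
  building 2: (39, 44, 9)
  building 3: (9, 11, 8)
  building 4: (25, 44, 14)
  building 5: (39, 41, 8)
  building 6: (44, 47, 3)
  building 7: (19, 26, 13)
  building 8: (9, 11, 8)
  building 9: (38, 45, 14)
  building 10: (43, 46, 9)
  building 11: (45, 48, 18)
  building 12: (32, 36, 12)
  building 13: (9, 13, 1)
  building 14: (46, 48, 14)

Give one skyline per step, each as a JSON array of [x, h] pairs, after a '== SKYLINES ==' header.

== SKYLINES ==
[[25,4],[26,0]]
[[25,4],[26,0],[39,9],[44,0]]
[[9,8],[11,0],[25,4],[26,0],[39,9],[44,0]]
[[9,8],[11,0],[25,14],[44,0]]
[[9,8],[11,0],[25,14],[44,0]]
[[9,8],[11,0],[25,14],[44,3],[47,0]]
[[9,8],[11,0],[19,13],[25,14],[44,3],[47,0]]
[[9,8],[11,0],[19,13],[25,14],[44,3],[47,0]]
[[9,8],[11,0],[19,13],[25,14],[45,3],[47,0]]
[[9,8],[11,0],[19,13],[25,14],[45,9],[46,3],[47,0]]
[[9,8],[11,0],[19,13],[25,14],[45,18],[48,0]]
[[9,8],[11,0],[19,13],[25,14],[45,18],[48,0]]
[[9,8],[11,1],[13,0],[19,13],[25,14],[45,18],[48,0]]
[[9,8],[11,1],[13,0],[19,13],[25,14],[45,18],[48,0]]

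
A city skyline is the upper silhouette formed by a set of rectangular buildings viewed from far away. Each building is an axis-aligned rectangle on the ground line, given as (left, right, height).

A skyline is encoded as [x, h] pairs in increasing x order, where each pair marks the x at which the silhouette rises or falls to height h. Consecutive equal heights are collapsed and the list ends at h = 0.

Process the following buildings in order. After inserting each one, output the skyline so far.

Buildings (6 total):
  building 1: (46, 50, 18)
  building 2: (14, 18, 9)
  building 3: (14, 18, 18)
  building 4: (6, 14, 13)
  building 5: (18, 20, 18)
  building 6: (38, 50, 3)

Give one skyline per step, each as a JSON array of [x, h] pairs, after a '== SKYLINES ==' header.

== SKYLINES ==
[[46,18],[50,0]]
[[14,9],[18,0],[46,18],[50,0]]
[[14,18],[18,0],[46,18],[50,0]]
[[6,13],[14,18],[18,0],[46,18],[50,0]]
[[6,13],[14,18],[20,0],[46,18],[50,0]]
[[6,13],[14,18],[20,0],[38,3],[46,18],[50,0]]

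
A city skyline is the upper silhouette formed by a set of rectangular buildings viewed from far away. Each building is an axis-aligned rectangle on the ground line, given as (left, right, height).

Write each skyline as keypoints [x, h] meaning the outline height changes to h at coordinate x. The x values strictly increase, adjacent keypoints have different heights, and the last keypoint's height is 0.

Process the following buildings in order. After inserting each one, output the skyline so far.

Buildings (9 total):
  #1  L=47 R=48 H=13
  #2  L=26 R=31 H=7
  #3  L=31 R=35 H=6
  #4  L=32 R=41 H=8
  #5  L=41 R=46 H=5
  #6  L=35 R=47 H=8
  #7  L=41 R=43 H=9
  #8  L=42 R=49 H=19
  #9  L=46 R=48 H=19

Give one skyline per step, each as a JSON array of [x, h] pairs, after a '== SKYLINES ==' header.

== SKYLINES ==
[[47,13],[48,0]]
[[26,7],[31,0],[47,13],[48,0]]
[[26,7],[31,6],[35,0],[47,13],[48,0]]
[[26,7],[31,6],[32,8],[41,0],[47,13],[48,0]]
[[26,7],[31,6],[32,8],[41,5],[46,0],[47,13],[48,0]]
[[26,7],[31,6],[32,8],[47,13],[48,0]]
[[26,7],[31,6],[32,8],[41,9],[43,8],[47,13],[48,0]]
[[26,7],[31,6],[32,8],[41,9],[42,19],[49,0]]
[[26,7],[31,6],[32,8],[41,9],[42,19],[49,0]]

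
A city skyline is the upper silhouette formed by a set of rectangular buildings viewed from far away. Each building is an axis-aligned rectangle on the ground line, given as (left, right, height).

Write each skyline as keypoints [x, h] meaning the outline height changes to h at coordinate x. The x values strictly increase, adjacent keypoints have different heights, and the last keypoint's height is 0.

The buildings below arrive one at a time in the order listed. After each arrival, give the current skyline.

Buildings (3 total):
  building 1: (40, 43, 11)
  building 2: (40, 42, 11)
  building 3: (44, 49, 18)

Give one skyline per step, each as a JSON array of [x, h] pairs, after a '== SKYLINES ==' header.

== SKYLINES ==
[[40,11],[43,0]]
[[40,11],[43,0]]
[[40,11],[43,0],[44,18],[49,0]]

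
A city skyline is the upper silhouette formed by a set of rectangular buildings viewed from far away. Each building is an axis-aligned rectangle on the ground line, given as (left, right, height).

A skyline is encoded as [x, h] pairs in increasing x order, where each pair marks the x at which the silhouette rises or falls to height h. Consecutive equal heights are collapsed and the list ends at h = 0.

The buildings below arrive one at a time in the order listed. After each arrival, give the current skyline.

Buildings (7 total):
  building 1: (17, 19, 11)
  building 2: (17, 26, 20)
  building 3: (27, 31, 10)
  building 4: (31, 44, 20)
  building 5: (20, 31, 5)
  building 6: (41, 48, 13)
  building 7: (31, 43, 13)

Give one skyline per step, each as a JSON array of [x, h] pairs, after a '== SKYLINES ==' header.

== SKYLINES ==
[[17,11],[19,0]]
[[17,20],[26,0]]
[[17,20],[26,0],[27,10],[31,0]]
[[17,20],[26,0],[27,10],[31,20],[44,0]]
[[17,20],[26,5],[27,10],[31,20],[44,0]]
[[17,20],[26,5],[27,10],[31,20],[44,13],[48,0]]
[[17,20],[26,5],[27,10],[31,20],[44,13],[48,0]]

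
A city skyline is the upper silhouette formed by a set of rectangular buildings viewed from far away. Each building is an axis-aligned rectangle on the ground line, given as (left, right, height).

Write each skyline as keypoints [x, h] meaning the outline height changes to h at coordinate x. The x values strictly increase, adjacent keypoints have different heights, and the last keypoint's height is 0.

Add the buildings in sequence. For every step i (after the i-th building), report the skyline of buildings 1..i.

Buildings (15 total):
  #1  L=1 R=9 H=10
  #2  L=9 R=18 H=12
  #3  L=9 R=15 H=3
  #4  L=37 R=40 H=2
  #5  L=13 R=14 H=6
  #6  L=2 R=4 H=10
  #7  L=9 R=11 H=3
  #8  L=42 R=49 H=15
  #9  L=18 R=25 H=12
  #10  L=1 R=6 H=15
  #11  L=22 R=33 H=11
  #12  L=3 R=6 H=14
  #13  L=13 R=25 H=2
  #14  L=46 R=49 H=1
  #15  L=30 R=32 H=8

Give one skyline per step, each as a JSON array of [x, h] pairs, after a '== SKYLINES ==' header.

== SKYLINES ==
[[1,10],[9,0]]
[[1,10],[9,12],[18,0]]
[[1,10],[9,12],[18,0]]
[[1,10],[9,12],[18,0],[37,2],[40,0]]
[[1,10],[9,12],[18,0],[37,2],[40,0]]
[[1,10],[9,12],[18,0],[37,2],[40,0]]
[[1,10],[9,12],[18,0],[37,2],[40,0]]
[[1,10],[9,12],[18,0],[37,2],[40,0],[42,15],[49,0]]
[[1,10],[9,12],[25,0],[37,2],[40,0],[42,15],[49,0]]
[[1,15],[6,10],[9,12],[25,0],[37,2],[40,0],[42,15],[49,0]]
[[1,15],[6,10],[9,12],[25,11],[33,0],[37,2],[40,0],[42,15],[49,0]]
[[1,15],[6,10],[9,12],[25,11],[33,0],[37,2],[40,0],[42,15],[49,0]]
[[1,15],[6,10],[9,12],[25,11],[33,0],[37,2],[40,0],[42,15],[49,0]]
[[1,15],[6,10],[9,12],[25,11],[33,0],[37,2],[40,0],[42,15],[49,0]]
[[1,15],[6,10],[9,12],[25,11],[33,0],[37,2],[40,0],[42,15],[49,0]]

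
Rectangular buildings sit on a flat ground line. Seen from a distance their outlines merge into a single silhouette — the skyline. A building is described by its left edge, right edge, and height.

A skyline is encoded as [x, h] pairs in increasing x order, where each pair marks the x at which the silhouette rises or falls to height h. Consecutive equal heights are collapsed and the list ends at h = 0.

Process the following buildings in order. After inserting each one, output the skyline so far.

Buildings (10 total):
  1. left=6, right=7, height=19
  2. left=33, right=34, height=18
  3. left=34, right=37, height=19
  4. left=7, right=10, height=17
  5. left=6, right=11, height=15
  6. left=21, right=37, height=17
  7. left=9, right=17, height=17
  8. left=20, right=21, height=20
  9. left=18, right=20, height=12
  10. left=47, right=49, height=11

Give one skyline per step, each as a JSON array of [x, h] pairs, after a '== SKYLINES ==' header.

== SKYLINES ==
[[6,19],[7,0]]
[[6,19],[7,0],[33,18],[34,0]]
[[6,19],[7,0],[33,18],[34,19],[37,0]]
[[6,19],[7,17],[10,0],[33,18],[34,19],[37,0]]
[[6,19],[7,17],[10,15],[11,0],[33,18],[34,19],[37,0]]
[[6,19],[7,17],[10,15],[11,0],[21,17],[33,18],[34,19],[37,0]]
[[6,19],[7,17],[17,0],[21,17],[33,18],[34,19],[37,0]]
[[6,19],[7,17],[17,0],[20,20],[21,17],[33,18],[34,19],[37,0]]
[[6,19],[7,17],[17,0],[18,12],[20,20],[21,17],[33,18],[34,19],[37,0]]
[[6,19],[7,17],[17,0],[18,12],[20,20],[21,17],[33,18],[34,19],[37,0],[47,11],[49,0]]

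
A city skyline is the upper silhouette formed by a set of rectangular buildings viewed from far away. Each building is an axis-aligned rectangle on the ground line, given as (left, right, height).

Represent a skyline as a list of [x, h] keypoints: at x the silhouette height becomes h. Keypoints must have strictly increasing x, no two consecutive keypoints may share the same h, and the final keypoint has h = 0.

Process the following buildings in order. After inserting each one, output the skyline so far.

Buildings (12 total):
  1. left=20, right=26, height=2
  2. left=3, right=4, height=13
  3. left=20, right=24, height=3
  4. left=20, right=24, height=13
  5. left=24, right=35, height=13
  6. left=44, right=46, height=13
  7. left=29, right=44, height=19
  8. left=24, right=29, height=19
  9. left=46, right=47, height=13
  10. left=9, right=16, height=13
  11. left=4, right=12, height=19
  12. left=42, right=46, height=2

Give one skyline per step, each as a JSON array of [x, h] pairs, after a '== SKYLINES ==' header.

== SKYLINES ==
[[20,2],[26,0]]
[[3,13],[4,0],[20,2],[26,0]]
[[3,13],[4,0],[20,3],[24,2],[26,0]]
[[3,13],[4,0],[20,13],[24,2],[26,0]]
[[3,13],[4,0],[20,13],[35,0]]
[[3,13],[4,0],[20,13],[35,0],[44,13],[46,0]]
[[3,13],[4,0],[20,13],[29,19],[44,13],[46,0]]
[[3,13],[4,0],[20,13],[24,19],[44,13],[46,0]]
[[3,13],[4,0],[20,13],[24,19],[44,13],[47,0]]
[[3,13],[4,0],[9,13],[16,0],[20,13],[24,19],[44,13],[47,0]]
[[3,13],[4,19],[12,13],[16,0],[20,13],[24,19],[44,13],[47,0]]
[[3,13],[4,19],[12,13],[16,0],[20,13],[24,19],[44,13],[47,0]]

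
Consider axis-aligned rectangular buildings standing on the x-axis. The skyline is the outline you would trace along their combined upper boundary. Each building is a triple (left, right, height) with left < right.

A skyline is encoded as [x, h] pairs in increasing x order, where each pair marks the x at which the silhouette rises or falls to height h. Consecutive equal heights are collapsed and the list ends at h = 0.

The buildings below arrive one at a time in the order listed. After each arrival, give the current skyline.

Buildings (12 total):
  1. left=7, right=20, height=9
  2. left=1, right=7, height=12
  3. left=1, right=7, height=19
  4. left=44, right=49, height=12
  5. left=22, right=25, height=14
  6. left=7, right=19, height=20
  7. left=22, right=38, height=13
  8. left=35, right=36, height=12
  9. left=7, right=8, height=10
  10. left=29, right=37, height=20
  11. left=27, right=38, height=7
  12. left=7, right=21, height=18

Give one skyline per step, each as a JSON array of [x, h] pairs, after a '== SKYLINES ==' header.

== SKYLINES ==
[[7,9],[20,0]]
[[1,12],[7,9],[20,0]]
[[1,19],[7,9],[20,0]]
[[1,19],[7,9],[20,0],[44,12],[49,0]]
[[1,19],[7,9],[20,0],[22,14],[25,0],[44,12],[49,0]]
[[1,19],[7,20],[19,9],[20,0],[22,14],[25,0],[44,12],[49,0]]
[[1,19],[7,20],[19,9],[20,0],[22,14],[25,13],[38,0],[44,12],[49,0]]
[[1,19],[7,20],[19,9],[20,0],[22,14],[25,13],[38,0],[44,12],[49,0]]
[[1,19],[7,20],[19,9],[20,0],[22,14],[25,13],[38,0],[44,12],[49,0]]
[[1,19],[7,20],[19,9],[20,0],[22,14],[25,13],[29,20],[37,13],[38,0],[44,12],[49,0]]
[[1,19],[7,20],[19,9],[20,0],[22,14],[25,13],[29,20],[37,13],[38,0],[44,12],[49,0]]
[[1,19],[7,20],[19,18],[21,0],[22,14],[25,13],[29,20],[37,13],[38,0],[44,12],[49,0]]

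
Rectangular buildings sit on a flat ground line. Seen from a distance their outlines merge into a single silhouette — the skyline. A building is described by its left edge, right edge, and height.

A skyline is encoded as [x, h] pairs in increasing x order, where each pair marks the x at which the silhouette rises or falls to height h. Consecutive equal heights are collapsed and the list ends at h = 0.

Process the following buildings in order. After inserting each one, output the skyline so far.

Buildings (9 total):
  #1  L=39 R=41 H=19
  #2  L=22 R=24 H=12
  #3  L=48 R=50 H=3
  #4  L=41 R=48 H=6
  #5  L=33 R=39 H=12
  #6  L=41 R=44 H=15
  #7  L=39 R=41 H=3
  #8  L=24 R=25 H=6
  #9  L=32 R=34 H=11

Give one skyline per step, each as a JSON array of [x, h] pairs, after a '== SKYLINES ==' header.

== SKYLINES ==
[[39,19],[41,0]]
[[22,12],[24,0],[39,19],[41,0]]
[[22,12],[24,0],[39,19],[41,0],[48,3],[50,0]]
[[22,12],[24,0],[39,19],[41,6],[48,3],[50,0]]
[[22,12],[24,0],[33,12],[39,19],[41,6],[48,3],[50,0]]
[[22,12],[24,0],[33,12],[39,19],[41,15],[44,6],[48,3],[50,0]]
[[22,12],[24,0],[33,12],[39,19],[41,15],[44,6],[48,3],[50,0]]
[[22,12],[24,6],[25,0],[33,12],[39,19],[41,15],[44,6],[48,3],[50,0]]
[[22,12],[24,6],[25,0],[32,11],[33,12],[39,19],[41,15],[44,6],[48,3],[50,0]]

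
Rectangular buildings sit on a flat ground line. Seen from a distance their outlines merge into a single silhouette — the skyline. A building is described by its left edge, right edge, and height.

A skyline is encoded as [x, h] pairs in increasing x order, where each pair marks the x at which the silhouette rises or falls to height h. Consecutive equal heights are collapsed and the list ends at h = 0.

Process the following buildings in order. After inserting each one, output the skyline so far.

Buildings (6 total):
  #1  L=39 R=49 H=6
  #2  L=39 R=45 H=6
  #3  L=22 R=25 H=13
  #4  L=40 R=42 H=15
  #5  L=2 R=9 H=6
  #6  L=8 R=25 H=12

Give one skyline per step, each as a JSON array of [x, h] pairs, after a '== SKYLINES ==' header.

== SKYLINES ==
[[39,6],[49,0]]
[[39,6],[49,0]]
[[22,13],[25,0],[39,6],[49,0]]
[[22,13],[25,0],[39,6],[40,15],[42,6],[49,0]]
[[2,6],[9,0],[22,13],[25,0],[39,6],[40,15],[42,6],[49,0]]
[[2,6],[8,12],[22,13],[25,0],[39,6],[40,15],[42,6],[49,0]]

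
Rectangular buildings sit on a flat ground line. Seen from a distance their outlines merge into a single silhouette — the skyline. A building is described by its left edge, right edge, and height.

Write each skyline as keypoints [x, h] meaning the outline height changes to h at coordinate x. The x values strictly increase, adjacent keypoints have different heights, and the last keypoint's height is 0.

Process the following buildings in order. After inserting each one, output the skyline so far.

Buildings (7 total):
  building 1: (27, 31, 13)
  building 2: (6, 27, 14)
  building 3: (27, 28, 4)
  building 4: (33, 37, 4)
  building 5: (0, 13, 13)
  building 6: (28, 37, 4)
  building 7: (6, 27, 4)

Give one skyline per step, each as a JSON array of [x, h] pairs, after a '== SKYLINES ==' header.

== SKYLINES ==
[[27,13],[31,0]]
[[6,14],[27,13],[31,0]]
[[6,14],[27,13],[31,0]]
[[6,14],[27,13],[31,0],[33,4],[37,0]]
[[0,13],[6,14],[27,13],[31,0],[33,4],[37,0]]
[[0,13],[6,14],[27,13],[31,4],[37,0]]
[[0,13],[6,14],[27,13],[31,4],[37,0]]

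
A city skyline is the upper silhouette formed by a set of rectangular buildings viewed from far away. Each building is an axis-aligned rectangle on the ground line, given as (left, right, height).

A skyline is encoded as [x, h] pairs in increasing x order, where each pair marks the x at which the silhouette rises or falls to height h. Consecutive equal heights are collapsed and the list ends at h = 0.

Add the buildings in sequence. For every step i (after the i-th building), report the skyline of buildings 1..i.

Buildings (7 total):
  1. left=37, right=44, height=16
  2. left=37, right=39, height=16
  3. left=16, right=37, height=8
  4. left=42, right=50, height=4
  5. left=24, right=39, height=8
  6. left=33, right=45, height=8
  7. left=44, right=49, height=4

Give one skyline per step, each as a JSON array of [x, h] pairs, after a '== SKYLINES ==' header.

== SKYLINES ==
[[37,16],[44,0]]
[[37,16],[44,0]]
[[16,8],[37,16],[44,0]]
[[16,8],[37,16],[44,4],[50,0]]
[[16,8],[37,16],[44,4],[50,0]]
[[16,8],[37,16],[44,8],[45,4],[50,0]]
[[16,8],[37,16],[44,8],[45,4],[50,0]]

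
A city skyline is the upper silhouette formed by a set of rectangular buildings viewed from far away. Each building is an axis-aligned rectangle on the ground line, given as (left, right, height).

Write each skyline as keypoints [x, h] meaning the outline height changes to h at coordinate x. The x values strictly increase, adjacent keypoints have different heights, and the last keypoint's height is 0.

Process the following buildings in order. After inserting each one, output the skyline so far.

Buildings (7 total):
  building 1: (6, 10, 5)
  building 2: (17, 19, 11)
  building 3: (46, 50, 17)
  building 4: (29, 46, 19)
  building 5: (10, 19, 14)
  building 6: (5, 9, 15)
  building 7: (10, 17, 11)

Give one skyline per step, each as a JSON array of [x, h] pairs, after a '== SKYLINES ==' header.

== SKYLINES ==
[[6,5],[10,0]]
[[6,5],[10,0],[17,11],[19,0]]
[[6,5],[10,0],[17,11],[19,0],[46,17],[50,0]]
[[6,5],[10,0],[17,11],[19,0],[29,19],[46,17],[50,0]]
[[6,5],[10,14],[19,0],[29,19],[46,17],[50,0]]
[[5,15],[9,5],[10,14],[19,0],[29,19],[46,17],[50,0]]
[[5,15],[9,5],[10,14],[19,0],[29,19],[46,17],[50,0]]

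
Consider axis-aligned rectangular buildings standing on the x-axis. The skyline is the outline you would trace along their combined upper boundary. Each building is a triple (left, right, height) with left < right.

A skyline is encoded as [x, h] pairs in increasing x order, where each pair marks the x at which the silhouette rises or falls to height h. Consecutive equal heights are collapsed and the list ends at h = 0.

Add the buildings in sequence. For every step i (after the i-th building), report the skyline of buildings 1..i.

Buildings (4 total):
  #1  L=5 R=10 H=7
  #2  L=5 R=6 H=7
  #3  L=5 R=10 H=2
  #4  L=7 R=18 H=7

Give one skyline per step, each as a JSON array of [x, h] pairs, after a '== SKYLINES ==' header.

== SKYLINES ==
[[5,7],[10,0]]
[[5,7],[10,0]]
[[5,7],[10,0]]
[[5,7],[18,0]]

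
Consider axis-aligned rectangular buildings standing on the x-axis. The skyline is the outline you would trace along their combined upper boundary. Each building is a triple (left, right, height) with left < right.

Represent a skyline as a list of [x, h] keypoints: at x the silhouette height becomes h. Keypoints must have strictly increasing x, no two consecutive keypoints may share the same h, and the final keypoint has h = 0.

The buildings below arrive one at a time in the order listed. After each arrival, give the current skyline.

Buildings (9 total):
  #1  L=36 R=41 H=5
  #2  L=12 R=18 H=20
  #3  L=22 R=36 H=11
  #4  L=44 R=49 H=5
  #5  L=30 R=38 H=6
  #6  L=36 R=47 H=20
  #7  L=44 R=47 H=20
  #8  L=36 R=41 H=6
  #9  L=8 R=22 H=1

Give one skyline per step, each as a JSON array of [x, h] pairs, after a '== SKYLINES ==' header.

== SKYLINES ==
[[36,5],[41,0]]
[[12,20],[18,0],[36,5],[41,0]]
[[12,20],[18,0],[22,11],[36,5],[41,0]]
[[12,20],[18,0],[22,11],[36,5],[41,0],[44,5],[49,0]]
[[12,20],[18,0],[22,11],[36,6],[38,5],[41,0],[44,5],[49,0]]
[[12,20],[18,0],[22,11],[36,20],[47,5],[49,0]]
[[12,20],[18,0],[22,11],[36,20],[47,5],[49,0]]
[[12,20],[18,0],[22,11],[36,20],[47,5],[49,0]]
[[8,1],[12,20],[18,1],[22,11],[36,20],[47,5],[49,0]]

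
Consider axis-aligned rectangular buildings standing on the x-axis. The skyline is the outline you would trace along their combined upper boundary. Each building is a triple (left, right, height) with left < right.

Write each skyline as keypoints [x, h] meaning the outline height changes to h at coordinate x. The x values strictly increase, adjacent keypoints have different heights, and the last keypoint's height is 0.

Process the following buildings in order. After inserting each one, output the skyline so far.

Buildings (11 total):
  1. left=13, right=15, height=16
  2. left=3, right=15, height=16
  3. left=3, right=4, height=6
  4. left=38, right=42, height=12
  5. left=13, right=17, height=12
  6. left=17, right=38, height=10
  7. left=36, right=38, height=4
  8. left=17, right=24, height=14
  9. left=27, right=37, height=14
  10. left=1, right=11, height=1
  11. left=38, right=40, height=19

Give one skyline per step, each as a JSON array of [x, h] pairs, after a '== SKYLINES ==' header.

== SKYLINES ==
[[13,16],[15,0]]
[[3,16],[15,0]]
[[3,16],[15,0]]
[[3,16],[15,0],[38,12],[42,0]]
[[3,16],[15,12],[17,0],[38,12],[42,0]]
[[3,16],[15,12],[17,10],[38,12],[42,0]]
[[3,16],[15,12],[17,10],[38,12],[42,0]]
[[3,16],[15,12],[17,14],[24,10],[38,12],[42,0]]
[[3,16],[15,12],[17,14],[24,10],[27,14],[37,10],[38,12],[42,0]]
[[1,1],[3,16],[15,12],[17,14],[24,10],[27,14],[37,10],[38,12],[42,0]]
[[1,1],[3,16],[15,12],[17,14],[24,10],[27,14],[37,10],[38,19],[40,12],[42,0]]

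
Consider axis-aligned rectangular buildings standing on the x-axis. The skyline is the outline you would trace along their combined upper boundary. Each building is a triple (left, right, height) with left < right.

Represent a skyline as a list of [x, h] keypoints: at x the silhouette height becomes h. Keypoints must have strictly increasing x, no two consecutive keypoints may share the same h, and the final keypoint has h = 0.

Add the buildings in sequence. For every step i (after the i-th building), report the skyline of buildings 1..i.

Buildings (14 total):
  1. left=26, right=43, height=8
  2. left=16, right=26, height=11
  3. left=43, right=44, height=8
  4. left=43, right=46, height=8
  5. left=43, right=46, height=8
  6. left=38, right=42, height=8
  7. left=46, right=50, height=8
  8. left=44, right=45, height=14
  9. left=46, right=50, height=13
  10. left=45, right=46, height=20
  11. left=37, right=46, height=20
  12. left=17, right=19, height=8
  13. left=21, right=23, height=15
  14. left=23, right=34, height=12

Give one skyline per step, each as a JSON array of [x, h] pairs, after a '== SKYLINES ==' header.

== SKYLINES ==
[[26,8],[43,0]]
[[16,11],[26,8],[43,0]]
[[16,11],[26,8],[44,0]]
[[16,11],[26,8],[46,0]]
[[16,11],[26,8],[46,0]]
[[16,11],[26,8],[46,0]]
[[16,11],[26,8],[50,0]]
[[16,11],[26,8],[44,14],[45,8],[50,0]]
[[16,11],[26,8],[44,14],[45,8],[46,13],[50,0]]
[[16,11],[26,8],[44,14],[45,20],[46,13],[50,0]]
[[16,11],[26,8],[37,20],[46,13],[50,0]]
[[16,11],[26,8],[37,20],[46,13],[50,0]]
[[16,11],[21,15],[23,11],[26,8],[37,20],[46,13],[50,0]]
[[16,11],[21,15],[23,12],[34,8],[37,20],[46,13],[50,0]]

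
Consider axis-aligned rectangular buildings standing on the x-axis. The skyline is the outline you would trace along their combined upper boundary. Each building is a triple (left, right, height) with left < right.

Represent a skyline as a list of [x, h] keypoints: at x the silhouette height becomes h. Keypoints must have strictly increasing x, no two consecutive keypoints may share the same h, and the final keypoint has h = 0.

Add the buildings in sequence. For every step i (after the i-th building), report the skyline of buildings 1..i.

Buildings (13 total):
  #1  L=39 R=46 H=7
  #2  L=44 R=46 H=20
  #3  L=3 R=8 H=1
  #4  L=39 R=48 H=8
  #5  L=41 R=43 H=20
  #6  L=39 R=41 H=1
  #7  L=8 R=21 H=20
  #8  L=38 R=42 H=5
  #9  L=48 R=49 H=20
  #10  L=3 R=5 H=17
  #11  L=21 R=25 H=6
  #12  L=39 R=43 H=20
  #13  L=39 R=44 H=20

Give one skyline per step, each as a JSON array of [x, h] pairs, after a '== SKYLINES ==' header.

== SKYLINES ==
[[39,7],[46,0]]
[[39,7],[44,20],[46,0]]
[[3,1],[8,0],[39,7],[44,20],[46,0]]
[[3,1],[8,0],[39,8],[44,20],[46,8],[48,0]]
[[3,1],[8,0],[39,8],[41,20],[43,8],[44,20],[46,8],[48,0]]
[[3,1],[8,0],[39,8],[41,20],[43,8],[44,20],[46,8],[48,0]]
[[3,1],[8,20],[21,0],[39,8],[41,20],[43,8],[44,20],[46,8],[48,0]]
[[3,1],[8,20],[21,0],[38,5],[39,8],[41,20],[43,8],[44,20],[46,8],[48,0]]
[[3,1],[8,20],[21,0],[38,5],[39,8],[41,20],[43,8],[44,20],[46,8],[48,20],[49,0]]
[[3,17],[5,1],[8,20],[21,0],[38,5],[39,8],[41,20],[43,8],[44,20],[46,8],[48,20],[49,0]]
[[3,17],[5,1],[8,20],[21,6],[25,0],[38,5],[39,8],[41,20],[43,8],[44,20],[46,8],[48,20],[49,0]]
[[3,17],[5,1],[8,20],[21,6],[25,0],[38,5],[39,20],[43,8],[44,20],[46,8],[48,20],[49,0]]
[[3,17],[5,1],[8,20],[21,6],[25,0],[38,5],[39,20],[46,8],[48,20],[49,0]]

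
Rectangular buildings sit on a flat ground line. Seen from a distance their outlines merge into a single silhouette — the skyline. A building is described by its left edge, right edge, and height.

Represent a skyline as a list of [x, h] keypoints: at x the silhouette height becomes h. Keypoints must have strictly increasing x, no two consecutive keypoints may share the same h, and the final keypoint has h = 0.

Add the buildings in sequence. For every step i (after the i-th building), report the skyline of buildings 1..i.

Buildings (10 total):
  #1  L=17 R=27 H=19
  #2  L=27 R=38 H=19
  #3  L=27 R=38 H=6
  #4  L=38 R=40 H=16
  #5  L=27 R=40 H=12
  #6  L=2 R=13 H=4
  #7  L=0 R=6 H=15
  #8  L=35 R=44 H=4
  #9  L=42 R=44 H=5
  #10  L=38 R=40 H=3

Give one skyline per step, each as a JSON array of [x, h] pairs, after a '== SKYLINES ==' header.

== SKYLINES ==
[[17,19],[27,0]]
[[17,19],[38,0]]
[[17,19],[38,0]]
[[17,19],[38,16],[40,0]]
[[17,19],[38,16],[40,0]]
[[2,4],[13,0],[17,19],[38,16],[40,0]]
[[0,15],[6,4],[13,0],[17,19],[38,16],[40,0]]
[[0,15],[6,4],[13,0],[17,19],[38,16],[40,4],[44,0]]
[[0,15],[6,4],[13,0],[17,19],[38,16],[40,4],[42,5],[44,0]]
[[0,15],[6,4],[13,0],[17,19],[38,16],[40,4],[42,5],[44,0]]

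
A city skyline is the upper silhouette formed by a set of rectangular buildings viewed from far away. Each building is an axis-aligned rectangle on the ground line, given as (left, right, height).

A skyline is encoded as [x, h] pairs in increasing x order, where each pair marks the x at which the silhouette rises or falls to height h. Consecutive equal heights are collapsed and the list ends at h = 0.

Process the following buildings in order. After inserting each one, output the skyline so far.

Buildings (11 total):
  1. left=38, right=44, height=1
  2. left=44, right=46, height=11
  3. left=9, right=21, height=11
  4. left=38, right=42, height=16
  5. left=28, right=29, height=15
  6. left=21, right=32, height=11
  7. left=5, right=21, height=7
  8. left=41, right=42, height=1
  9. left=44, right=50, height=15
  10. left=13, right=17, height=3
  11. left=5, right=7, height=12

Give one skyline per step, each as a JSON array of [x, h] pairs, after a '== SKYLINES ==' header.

== SKYLINES ==
[[38,1],[44,0]]
[[38,1],[44,11],[46,0]]
[[9,11],[21,0],[38,1],[44,11],[46,0]]
[[9,11],[21,0],[38,16],[42,1],[44,11],[46,0]]
[[9,11],[21,0],[28,15],[29,0],[38,16],[42,1],[44,11],[46,0]]
[[9,11],[28,15],[29,11],[32,0],[38,16],[42,1],[44,11],[46,0]]
[[5,7],[9,11],[28,15],[29,11],[32,0],[38,16],[42,1],[44,11],[46,0]]
[[5,7],[9,11],[28,15],[29,11],[32,0],[38,16],[42,1],[44,11],[46,0]]
[[5,7],[9,11],[28,15],[29,11],[32,0],[38,16],[42,1],[44,15],[50,0]]
[[5,7],[9,11],[28,15],[29,11],[32,0],[38,16],[42,1],[44,15],[50,0]]
[[5,12],[7,7],[9,11],[28,15],[29,11],[32,0],[38,16],[42,1],[44,15],[50,0]]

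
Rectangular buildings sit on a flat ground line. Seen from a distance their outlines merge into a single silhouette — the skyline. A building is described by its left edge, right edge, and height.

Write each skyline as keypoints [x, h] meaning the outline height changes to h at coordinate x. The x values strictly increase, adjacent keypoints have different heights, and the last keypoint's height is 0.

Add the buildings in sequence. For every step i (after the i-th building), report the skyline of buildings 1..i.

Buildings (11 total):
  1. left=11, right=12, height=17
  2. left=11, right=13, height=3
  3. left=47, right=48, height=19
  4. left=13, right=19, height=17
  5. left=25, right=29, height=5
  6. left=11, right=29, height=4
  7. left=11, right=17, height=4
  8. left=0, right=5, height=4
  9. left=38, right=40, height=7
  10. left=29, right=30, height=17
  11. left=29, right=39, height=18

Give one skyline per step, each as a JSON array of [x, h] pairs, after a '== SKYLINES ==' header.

== SKYLINES ==
[[11,17],[12,0]]
[[11,17],[12,3],[13,0]]
[[11,17],[12,3],[13,0],[47,19],[48,0]]
[[11,17],[12,3],[13,17],[19,0],[47,19],[48,0]]
[[11,17],[12,3],[13,17],[19,0],[25,5],[29,0],[47,19],[48,0]]
[[11,17],[12,4],[13,17],[19,4],[25,5],[29,0],[47,19],[48,0]]
[[11,17],[12,4],[13,17],[19,4],[25,5],[29,0],[47,19],[48,0]]
[[0,4],[5,0],[11,17],[12,4],[13,17],[19,4],[25,5],[29,0],[47,19],[48,0]]
[[0,4],[5,0],[11,17],[12,4],[13,17],[19,4],[25,5],[29,0],[38,7],[40,0],[47,19],[48,0]]
[[0,4],[5,0],[11,17],[12,4],[13,17],[19,4],[25,5],[29,17],[30,0],[38,7],[40,0],[47,19],[48,0]]
[[0,4],[5,0],[11,17],[12,4],[13,17],[19,4],[25,5],[29,18],[39,7],[40,0],[47,19],[48,0]]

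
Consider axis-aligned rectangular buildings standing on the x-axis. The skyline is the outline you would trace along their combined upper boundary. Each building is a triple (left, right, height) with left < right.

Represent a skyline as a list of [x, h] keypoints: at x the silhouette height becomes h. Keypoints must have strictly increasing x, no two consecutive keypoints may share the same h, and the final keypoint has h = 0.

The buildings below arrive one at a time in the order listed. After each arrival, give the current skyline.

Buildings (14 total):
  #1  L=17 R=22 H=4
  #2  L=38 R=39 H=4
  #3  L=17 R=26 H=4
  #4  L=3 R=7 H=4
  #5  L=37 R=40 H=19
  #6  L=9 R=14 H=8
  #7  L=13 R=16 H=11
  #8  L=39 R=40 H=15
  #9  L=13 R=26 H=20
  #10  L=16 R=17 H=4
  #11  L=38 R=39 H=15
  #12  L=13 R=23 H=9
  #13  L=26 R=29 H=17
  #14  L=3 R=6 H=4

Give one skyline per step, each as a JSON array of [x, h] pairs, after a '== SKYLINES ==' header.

== SKYLINES ==
[[17,4],[22,0]]
[[17,4],[22,0],[38,4],[39,0]]
[[17,4],[26,0],[38,4],[39,0]]
[[3,4],[7,0],[17,4],[26,0],[38,4],[39,0]]
[[3,4],[7,0],[17,4],[26,0],[37,19],[40,0]]
[[3,4],[7,0],[9,8],[14,0],[17,4],[26,0],[37,19],[40,0]]
[[3,4],[7,0],[9,8],[13,11],[16,0],[17,4],[26,0],[37,19],[40,0]]
[[3,4],[7,0],[9,8],[13,11],[16,0],[17,4],[26,0],[37,19],[40,0]]
[[3,4],[7,0],[9,8],[13,20],[26,0],[37,19],[40,0]]
[[3,4],[7,0],[9,8],[13,20],[26,0],[37,19],[40,0]]
[[3,4],[7,0],[9,8],[13,20],[26,0],[37,19],[40,0]]
[[3,4],[7,0],[9,8],[13,20],[26,0],[37,19],[40,0]]
[[3,4],[7,0],[9,8],[13,20],[26,17],[29,0],[37,19],[40,0]]
[[3,4],[7,0],[9,8],[13,20],[26,17],[29,0],[37,19],[40,0]]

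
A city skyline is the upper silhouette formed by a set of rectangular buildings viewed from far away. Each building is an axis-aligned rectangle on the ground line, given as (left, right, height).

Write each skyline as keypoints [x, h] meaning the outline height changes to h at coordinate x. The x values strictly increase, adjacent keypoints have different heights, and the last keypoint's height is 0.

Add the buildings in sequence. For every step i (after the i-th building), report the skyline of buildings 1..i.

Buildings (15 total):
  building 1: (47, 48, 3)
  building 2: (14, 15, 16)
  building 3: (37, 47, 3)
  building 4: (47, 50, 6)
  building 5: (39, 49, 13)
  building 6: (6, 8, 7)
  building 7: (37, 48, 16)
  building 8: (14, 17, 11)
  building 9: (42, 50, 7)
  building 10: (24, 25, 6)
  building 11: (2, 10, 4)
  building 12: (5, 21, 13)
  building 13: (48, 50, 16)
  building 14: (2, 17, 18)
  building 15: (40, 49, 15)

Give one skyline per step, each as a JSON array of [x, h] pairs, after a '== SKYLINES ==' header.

== SKYLINES ==
[[47,3],[48,0]]
[[14,16],[15,0],[47,3],[48,0]]
[[14,16],[15,0],[37,3],[48,0]]
[[14,16],[15,0],[37,3],[47,6],[50,0]]
[[14,16],[15,0],[37,3],[39,13],[49,6],[50,0]]
[[6,7],[8,0],[14,16],[15,0],[37,3],[39,13],[49,6],[50,0]]
[[6,7],[8,0],[14,16],[15,0],[37,16],[48,13],[49,6],[50,0]]
[[6,7],[8,0],[14,16],[15,11],[17,0],[37,16],[48,13],[49,6],[50,0]]
[[6,7],[8,0],[14,16],[15,11],[17,0],[37,16],[48,13],[49,7],[50,0]]
[[6,7],[8,0],[14,16],[15,11],[17,0],[24,6],[25,0],[37,16],[48,13],[49,7],[50,0]]
[[2,4],[6,7],[8,4],[10,0],[14,16],[15,11],[17,0],[24,6],[25,0],[37,16],[48,13],[49,7],[50,0]]
[[2,4],[5,13],[14,16],[15,13],[21,0],[24,6],[25,0],[37,16],[48,13],[49,7],[50,0]]
[[2,4],[5,13],[14,16],[15,13],[21,0],[24,6],[25,0],[37,16],[50,0]]
[[2,18],[17,13],[21,0],[24,6],[25,0],[37,16],[50,0]]
[[2,18],[17,13],[21,0],[24,6],[25,0],[37,16],[50,0]]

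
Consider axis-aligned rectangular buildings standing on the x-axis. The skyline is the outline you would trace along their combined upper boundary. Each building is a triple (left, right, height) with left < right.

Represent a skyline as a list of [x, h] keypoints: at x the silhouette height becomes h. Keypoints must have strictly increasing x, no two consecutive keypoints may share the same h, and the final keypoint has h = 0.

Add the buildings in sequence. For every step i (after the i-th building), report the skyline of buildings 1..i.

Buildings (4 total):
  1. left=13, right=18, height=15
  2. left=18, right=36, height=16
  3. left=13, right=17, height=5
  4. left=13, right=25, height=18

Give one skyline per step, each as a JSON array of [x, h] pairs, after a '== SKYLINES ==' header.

== SKYLINES ==
[[13,15],[18,0]]
[[13,15],[18,16],[36,0]]
[[13,15],[18,16],[36,0]]
[[13,18],[25,16],[36,0]]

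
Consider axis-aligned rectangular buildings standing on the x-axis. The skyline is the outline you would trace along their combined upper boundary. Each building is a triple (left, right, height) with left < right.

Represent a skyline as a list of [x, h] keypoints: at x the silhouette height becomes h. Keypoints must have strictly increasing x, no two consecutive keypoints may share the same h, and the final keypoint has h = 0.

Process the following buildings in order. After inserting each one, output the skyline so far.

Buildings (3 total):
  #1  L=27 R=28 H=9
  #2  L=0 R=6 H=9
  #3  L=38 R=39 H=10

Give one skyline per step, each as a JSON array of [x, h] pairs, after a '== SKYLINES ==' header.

== SKYLINES ==
[[27,9],[28,0]]
[[0,9],[6,0],[27,9],[28,0]]
[[0,9],[6,0],[27,9],[28,0],[38,10],[39,0]]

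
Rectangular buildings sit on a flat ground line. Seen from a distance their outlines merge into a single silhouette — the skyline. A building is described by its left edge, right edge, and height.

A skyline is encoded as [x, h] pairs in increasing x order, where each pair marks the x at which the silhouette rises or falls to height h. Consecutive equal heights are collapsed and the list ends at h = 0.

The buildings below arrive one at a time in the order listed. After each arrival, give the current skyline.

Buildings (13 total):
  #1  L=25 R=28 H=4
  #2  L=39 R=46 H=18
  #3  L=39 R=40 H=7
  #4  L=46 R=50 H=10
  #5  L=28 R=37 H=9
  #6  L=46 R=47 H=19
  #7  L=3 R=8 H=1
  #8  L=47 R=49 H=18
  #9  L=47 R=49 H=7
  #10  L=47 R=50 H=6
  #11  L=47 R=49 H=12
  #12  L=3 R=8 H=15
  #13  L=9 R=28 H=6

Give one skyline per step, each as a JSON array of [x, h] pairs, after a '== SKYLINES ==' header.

== SKYLINES ==
[[25,4],[28,0]]
[[25,4],[28,0],[39,18],[46,0]]
[[25,4],[28,0],[39,18],[46,0]]
[[25,4],[28,0],[39,18],[46,10],[50,0]]
[[25,4],[28,9],[37,0],[39,18],[46,10],[50,0]]
[[25,4],[28,9],[37,0],[39,18],[46,19],[47,10],[50,0]]
[[3,1],[8,0],[25,4],[28,9],[37,0],[39,18],[46,19],[47,10],[50,0]]
[[3,1],[8,0],[25,4],[28,9],[37,0],[39,18],[46,19],[47,18],[49,10],[50,0]]
[[3,1],[8,0],[25,4],[28,9],[37,0],[39,18],[46,19],[47,18],[49,10],[50,0]]
[[3,1],[8,0],[25,4],[28,9],[37,0],[39,18],[46,19],[47,18],[49,10],[50,0]]
[[3,1],[8,0],[25,4],[28,9],[37,0],[39,18],[46,19],[47,18],[49,10],[50,0]]
[[3,15],[8,0],[25,4],[28,9],[37,0],[39,18],[46,19],[47,18],[49,10],[50,0]]
[[3,15],[8,0],[9,6],[28,9],[37,0],[39,18],[46,19],[47,18],[49,10],[50,0]]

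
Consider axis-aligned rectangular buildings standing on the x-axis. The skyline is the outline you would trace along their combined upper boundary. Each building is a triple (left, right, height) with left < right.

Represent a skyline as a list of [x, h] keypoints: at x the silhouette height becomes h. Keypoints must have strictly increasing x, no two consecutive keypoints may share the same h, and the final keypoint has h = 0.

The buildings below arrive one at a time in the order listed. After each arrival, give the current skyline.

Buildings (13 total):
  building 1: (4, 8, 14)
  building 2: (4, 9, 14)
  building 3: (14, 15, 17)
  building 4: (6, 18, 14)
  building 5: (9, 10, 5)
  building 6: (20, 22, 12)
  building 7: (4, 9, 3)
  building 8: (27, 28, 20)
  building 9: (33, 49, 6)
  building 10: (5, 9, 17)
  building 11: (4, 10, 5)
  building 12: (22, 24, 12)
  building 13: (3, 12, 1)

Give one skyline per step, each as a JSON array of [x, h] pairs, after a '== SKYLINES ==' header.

== SKYLINES ==
[[4,14],[8,0]]
[[4,14],[9,0]]
[[4,14],[9,0],[14,17],[15,0]]
[[4,14],[14,17],[15,14],[18,0]]
[[4,14],[14,17],[15,14],[18,0]]
[[4,14],[14,17],[15,14],[18,0],[20,12],[22,0]]
[[4,14],[14,17],[15,14],[18,0],[20,12],[22,0]]
[[4,14],[14,17],[15,14],[18,0],[20,12],[22,0],[27,20],[28,0]]
[[4,14],[14,17],[15,14],[18,0],[20,12],[22,0],[27,20],[28,0],[33,6],[49,0]]
[[4,14],[5,17],[9,14],[14,17],[15,14],[18,0],[20,12],[22,0],[27,20],[28,0],[33,6],[49,0]]
[[4,14],[5,17],[9,14],[14,17],[15,14],[18,0],[20,12],[22,0],[27,20],[28,0],[33,6],[49,0]]
[[4,14],[5,17],[9,14],[14,17],[15,14],[18,0],[20,12],[24,0],[27,20],[28,0],[33,6],[49,0]]
[[3,1],[4,14],[5,17],[9,14],[14,17],[15,14],[18,0],[20,12],[24,0],[27,20],[28,0],[33,6],[49,0]]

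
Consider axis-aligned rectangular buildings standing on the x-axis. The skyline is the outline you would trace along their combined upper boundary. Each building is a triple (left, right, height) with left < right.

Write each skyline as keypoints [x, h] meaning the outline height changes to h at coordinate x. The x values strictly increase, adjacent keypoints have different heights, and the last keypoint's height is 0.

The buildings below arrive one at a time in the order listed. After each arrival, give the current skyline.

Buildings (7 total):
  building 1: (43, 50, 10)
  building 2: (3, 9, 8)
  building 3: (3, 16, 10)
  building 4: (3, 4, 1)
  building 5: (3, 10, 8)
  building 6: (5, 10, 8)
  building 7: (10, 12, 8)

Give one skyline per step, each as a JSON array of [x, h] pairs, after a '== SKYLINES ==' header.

== SKYLINES ==
[[43,10],[50,0]]
[[3,8],[9,0],[43,10],[50,0]]
[[3,10],[16,0],[43,10],[50,0]]
[[3,10],[16,0],[43,10],[50,0]]
[[3,10],[16,0],[43,10],[50,0]]
[[3,10],[16,0],[43,10],[50,0]]
[[3,10],[16,0],[43,10],[50,0]]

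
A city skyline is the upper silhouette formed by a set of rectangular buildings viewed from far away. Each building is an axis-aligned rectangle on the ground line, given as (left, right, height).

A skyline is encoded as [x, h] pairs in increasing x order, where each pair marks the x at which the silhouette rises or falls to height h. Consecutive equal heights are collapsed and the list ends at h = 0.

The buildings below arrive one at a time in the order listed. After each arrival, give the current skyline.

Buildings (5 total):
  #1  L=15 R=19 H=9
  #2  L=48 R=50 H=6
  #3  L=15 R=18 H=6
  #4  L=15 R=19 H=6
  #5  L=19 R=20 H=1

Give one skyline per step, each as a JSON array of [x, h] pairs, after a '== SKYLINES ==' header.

== SKYLINES ==
[[15,9],[19,0]]
[[15,9],[19,0],[48,6],[50,0]]
[[15,9],[19,0],[48,6],[50,0]]
[[15,9],[19,0],[48,6],[50,0]]
[[15,9],[19,1],[20,0],[48,6],[50,0]]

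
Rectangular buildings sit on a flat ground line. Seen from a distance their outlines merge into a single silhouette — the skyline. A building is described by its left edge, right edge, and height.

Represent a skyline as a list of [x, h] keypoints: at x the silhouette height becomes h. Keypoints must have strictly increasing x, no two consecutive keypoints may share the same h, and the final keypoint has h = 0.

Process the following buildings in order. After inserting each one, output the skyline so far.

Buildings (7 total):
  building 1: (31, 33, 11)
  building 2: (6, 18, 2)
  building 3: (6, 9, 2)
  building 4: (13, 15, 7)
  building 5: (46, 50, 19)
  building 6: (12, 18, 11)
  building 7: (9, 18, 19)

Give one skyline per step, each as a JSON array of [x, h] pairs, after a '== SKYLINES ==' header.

== SKYLINES ==
[[31,11],[33,0]]
[[6,2],[18,0],[31,11],[33,0]]
[[6,2],[18,0],[31,11],[33,0]]
[[6,2],[13,7],[15,2],[18,0],[31,11],[33,0]]
[[6,2],[13,7],[15,2],[18,0],[31,11],[33,0],[46,19],[50,0]]
[[6,2],[12,11],[18,0],[31,11],[33,0],[46,19],[50,0]]
[[6,2],[9,19],[18,0],[31,11],[33,0],[46,19],[50,0]]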